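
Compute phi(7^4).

φ(2401) = 2401 · (1 − 1/7)
       = 2401 · 6/7 = 2058.

2058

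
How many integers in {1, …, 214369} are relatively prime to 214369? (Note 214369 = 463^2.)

φ(214369) = 214369 · (1 − 1/463)
       = 214369 · 462/463 = 213906.

213906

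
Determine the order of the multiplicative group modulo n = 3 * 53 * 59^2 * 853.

303216576

φ(472117587) = 472117587 · (1 − 1/3) · (1 − 1/53) · (1 − 1/59) · (1 − 1/853)
       = 472117587 · 5139264/8001993 = 303216576.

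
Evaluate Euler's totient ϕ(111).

72

First factor: 111 = 3 * 37.
φ(3) = 3 − 1 = 2.
φ(37) = 37 − 1 = 36.
φ(111) = 2 × 36 = 72.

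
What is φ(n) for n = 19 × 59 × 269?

φ(19) = 19 − 1 = 18.
φ(59) = 59 − 1 = 58.
φ(269) = 269 − 1 = 268.
Multiply: 18 · 58 · 268 = 279792.

279792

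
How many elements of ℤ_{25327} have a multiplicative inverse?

22680

First factor: 25327 = 19 · 31 · 43.
φ(25327) = 25327 · (1 − 1/19) · (1 − 1/31) · (1 − 1/43)
       = 25327 · 22680/25327 = 22680.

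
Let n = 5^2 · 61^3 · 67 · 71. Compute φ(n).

20629224000

φ(26993715425) = 26993715425 · (1 − 1/5) · (1 − 1/61) · (1 − 1/67) · (1 − 1/71)
       = 26993715425 · 1108800/1450885 = 20629224000.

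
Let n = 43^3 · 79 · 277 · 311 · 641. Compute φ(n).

φ(346841172459031) = 346841172459031 · (1 − 1/43) · (1 − 1/79) · (1 − 1/277) · (1 − 1/311) · (1 − 1/641)
       = 346841172459031 · 179388518400/187583111119 = 331689370521600.

331689370521600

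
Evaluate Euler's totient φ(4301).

Prime factorization: 4301 = 11 · 17 · 23.
φ(11) = 11 − 1 = 10.
φ(17) = 17 − 1 = 16.
φ(23) = 23 − 1 = 22.
Since φ is multiplicative, φ(4301) = 10 · 16 · 22 = 3520.

3520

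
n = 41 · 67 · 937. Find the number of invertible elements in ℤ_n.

2471040

φ(2573939) = 2573939 · (1 − 1/41) · (1 − 1/67) · (1 − 1/937)
       = 2573939 · 2471040/2573939 = 2471040.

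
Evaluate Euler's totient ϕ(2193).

1344

Factor 2193: 2193 = 3 · 17 · 43.
φ(3) = 3 − 1 = 2.
φ(17) = 17 − 1 = 16.
φ(43) = 43 − 1 = 42.
Since φ is multiplicative, φ(2193) = 2 · 16 · 42 = 1344.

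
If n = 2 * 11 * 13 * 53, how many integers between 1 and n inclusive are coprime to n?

φ(15158) = 15158 · (1 − 1/2) · (1 − 1/11) · (1 − 1/13) · (1 − 1/53)
       = 15158 · 6240/15158 = 6240.

6240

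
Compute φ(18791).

16632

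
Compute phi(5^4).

φ(5^4) = 5^4 − 5^3 = 625 − 125 = 500.

500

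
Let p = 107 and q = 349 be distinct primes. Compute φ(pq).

36888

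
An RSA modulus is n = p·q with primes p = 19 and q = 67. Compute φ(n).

1188

φ(19) = 19 − 1 = 18.
φ(67) = 67 − 1 = 66.
Since φ is multiplicative, φ(1273) = 18 · 66 = 1188.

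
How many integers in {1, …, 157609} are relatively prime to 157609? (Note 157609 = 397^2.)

157212

φ(157609) = 157609 · (1 − 1/397)
       = 157609 · 396/397 = 157212.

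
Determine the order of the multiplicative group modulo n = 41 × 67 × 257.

675840

φ(705979) = 705979 · (1 − 1/41) · (1 − 1/67) · (1 − 1/257)
       = 705979 · 675840/705979 = 675840.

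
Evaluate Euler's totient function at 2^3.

4

φ(8) = 8 · (1 − 1/2)
       = 8 · 1/2 = 4.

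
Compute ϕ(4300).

1680

First factor: 4300 = 2^2 * 5^2 * 43.
φ(2^2) = 2^1·(2−1) = 2·1 = 2.
φ(5^2) = 5^2 − 5^1 = 25 − 5 = 20.
φ(43) = 43 − 1 = 42.
φ(4300) = 2 × 20 × 42 = 1680.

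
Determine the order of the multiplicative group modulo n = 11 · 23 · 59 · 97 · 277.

φ(401073563) = 401073563 · (1 − 1/11) · (1 − 1/23) · (1 − 1/59) · (1 − 1/97) · (1 − 1/277)
       = 401073563 · 338088960/401073563 = 338088960.

338088960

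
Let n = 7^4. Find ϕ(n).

φ(2401) = 2401 · (1 − 1/7)
       = 2401 · 6/7 = 2058.

2058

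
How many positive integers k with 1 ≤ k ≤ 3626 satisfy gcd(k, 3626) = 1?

1512

Prime factorization: 3626 = 2 · 7^2 · 37.
φ(2) = 2 − 1 = 1.
φ(7^2) = 7^1·(7−1) = 7·6 = 42.
φ(37) = 37 − 1 = 36.
Multiply: 1 · 42 · 36 = 1512.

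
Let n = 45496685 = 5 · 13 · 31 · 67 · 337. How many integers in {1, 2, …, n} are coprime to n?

31933440

φ(45496685) = 45496685 · (1 − 1/5) · (1 − 1/13) · (1 − 1/31) · (1 − 1/67) · (1 − 1/337)
       = 45496685 · 31933440/45496685 = 31933440.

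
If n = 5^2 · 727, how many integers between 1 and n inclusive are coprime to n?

14520

φ(18175) = 18175 · (1 − 1/5) · (1 − 1/727)
       = 18175 · 2904/3635 = 14520.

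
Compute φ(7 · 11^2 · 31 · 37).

712800

φ(971509) = 971509 · (1 − 1/7) · (1 − 1/11) · (1 − 1/31) · (1 − 1/37)
       = 971509 · 64800/88319 = 712800.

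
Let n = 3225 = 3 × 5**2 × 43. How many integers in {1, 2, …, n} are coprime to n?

1680

φ(3) = 3 − 1 = 2.
φ(5^2) = 5^1·(5−1) = 5·4 = 20.
φ(43) = 43 − 1 = 42.
φ(3225) = 2 × 20 × 42 = 1680.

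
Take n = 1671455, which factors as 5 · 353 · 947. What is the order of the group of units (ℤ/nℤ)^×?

1331968

φ(1671455) = 1671455 · (1 − 1/5) · (1 − 1/353) · (1 − 1/947)
       = 1671455 · 1331968/1671455 = 1331968.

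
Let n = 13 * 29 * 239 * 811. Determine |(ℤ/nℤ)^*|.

φ(13) = 13 − 1 = 12.
φ(29) = 29 − 1 = 28.
φ(239) = 239 − 1 = 238.
φ(811) = 811 − 1 = 810.
Multiply: 12 · 28 · 238 · 810 = 64774080.

64774080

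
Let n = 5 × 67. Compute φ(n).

φ(5) = 5 − 1 = 4.
φ(67) = 67 − 1 = 66.
Since φ is multiplicative, φ(335) = 4 · 66 = 264.

264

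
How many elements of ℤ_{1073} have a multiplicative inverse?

1008

Factor 1073: 1073 = 29 * 37.
φ(1073) = 1073 · (1 − 1/29) · (1 − 1/37)
       = 1073 · 1008/1073 = 1008.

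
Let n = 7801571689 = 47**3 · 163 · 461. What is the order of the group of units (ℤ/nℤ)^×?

7572275280

φ(47^3) = 47^2·(47−1) = 2209·46 = 101614.
φ(163) = 163 − 1 = 162.
φ(461) = 461 − 1 = 460.
φ(7801571689) = 101614 × 162 × 460 = 7572275280.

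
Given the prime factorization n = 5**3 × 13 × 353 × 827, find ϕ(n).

348902400

φ(474387875) = 474387875 · (1 − 1/5) · (1 − 1/13) · (1 − 1/353) · (1 − 1/827)
       = 474387875 · 13956096/18975515 = 348902400.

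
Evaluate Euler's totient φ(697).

640

Prime factorization: 697 = 17 × 41.
φ(17) = 17 − 1 = 16.
φ(41) = 41 − 1 = 40.
φ(697) = 16 × 40 = 640.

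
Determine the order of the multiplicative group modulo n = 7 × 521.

φ(7) = 7 − 1 = 6.
φ(521) = 521 − 1 = 520.
φ(3647) = 6 × 520 = 3120.

3120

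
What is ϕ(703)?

648

703 = 19 * 37.
φ(19) = 19 − 1 = 18.
φ(37) = 37 − 1 = 36.
Since φ is multiplicative, φ(703) = 18 · 36 = 648.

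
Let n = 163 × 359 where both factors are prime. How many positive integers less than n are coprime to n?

φ(58517) = 58517 · (1 − 1/163) · (1 − 1/359)
       = 58517 · 57996/58517 = 57996.

57996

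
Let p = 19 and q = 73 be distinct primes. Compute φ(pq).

φ(n) = (p − 1)(q − 1) = (19−1)(73−1) = 18·72 = 1296.

1296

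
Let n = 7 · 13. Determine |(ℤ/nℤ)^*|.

72

φ(91) = 91 · (1 − 1/7) · (1 − 1/13)
       = 91 · 72/91 = 72.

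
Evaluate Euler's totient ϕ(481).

First factor: 481 = 13 × 37.
φ(481) = 481 · (1 − 1/13) · (1 − 1/37)
       = 481 · 432/481 = 432.

432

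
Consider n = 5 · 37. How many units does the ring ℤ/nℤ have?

φ(185) = 185 · (1 − 1/5) · (1 − 1/37)
       = 185 · 144/185 = 144.

144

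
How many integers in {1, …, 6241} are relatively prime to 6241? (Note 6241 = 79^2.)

φ(79^2) = 79^2 − 79^1 = 6241 − 79 = 6162.

6162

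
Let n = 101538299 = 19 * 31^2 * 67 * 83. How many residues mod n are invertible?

90596880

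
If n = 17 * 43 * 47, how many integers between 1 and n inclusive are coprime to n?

φ(17) = 17 − 1 = 16.
φ(43) = 43 − 1 = 42.
φ(47) = 47 − 1 = 46.
φ(34357) = 16 × 42 × 46 = 30912.

30912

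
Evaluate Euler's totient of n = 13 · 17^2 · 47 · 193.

28827648

φ(34079747) = 34079747 · (1 − 1/13) · (1 − 1/17) · (1 − 1/47) · (1 − 1/193)
       = 34079747 · 1695744/2004691 = 28827648.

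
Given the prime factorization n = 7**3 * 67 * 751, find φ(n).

14553000

φ(7^3) = 7^3 − 7^2 = 343 − 49 = 294.
φ(67) = 67 − 1 = 66.
φ(751) = 751 − 1 = 750.
Since φ is multiplicative, φ(17258731) = 294 · 66 · 750 = 14553000.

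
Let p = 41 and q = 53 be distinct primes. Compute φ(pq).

2080

For distinct primes, φ(pq) = (p−1)(q−1) = 40 × 52 = 2080.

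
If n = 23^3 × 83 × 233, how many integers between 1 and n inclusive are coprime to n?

φ(235297613) = 235297613 · (1 − 1/23) · (1 − 1/83) · (1 − 1/233)
       = 235297613 · 418528/444797 = 221401312.

221401312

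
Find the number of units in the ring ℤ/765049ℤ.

665280

765049 = 23 · 29 · 31 · 37.
φ(23) = 23 − 1 = 22.
φ(29) = 29 − 1 = 28.
φ(31) = 31 − 1 = 30.
φ(37) = 37 − 1 = 36.
Since φ is multiplicative, φ(765049) = 22 · 28 · 30 · 36 = 665280.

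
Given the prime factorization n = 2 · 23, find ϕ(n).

φ(2) = 2 − 1 = 1.
φ(23) = 23 − 1 = 22.
Since φ is multiplicative, φ(46) = 1 · 22 = 22.

22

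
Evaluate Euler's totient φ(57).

36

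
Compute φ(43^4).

3339294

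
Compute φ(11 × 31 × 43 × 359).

4510800

φ(5264017) = 5264017 · (1 − 1/11) · (1 − 1/31) · (1 − 1/43) · (1 − 1/359)
       = 5264017 · 4510800/5264017 = 4510800.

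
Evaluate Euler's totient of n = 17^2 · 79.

21216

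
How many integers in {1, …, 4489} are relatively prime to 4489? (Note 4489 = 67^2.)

4422

φ(67^2) = 67^1·(67−1) = 67·66 = 4422.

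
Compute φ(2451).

Prime factorization: 2451 = 3 × 19 × 43.
φ(2451) = 2451 · (1 − 1/3) · (1 − 1/19) · (1 − 1/43)
       = 2451 · 1512/2451 = 1512.

1512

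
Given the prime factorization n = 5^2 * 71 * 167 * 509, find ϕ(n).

φ(5^2) = 5^1·(5−1) = 5·4 = 20.
φ(71) = 71 − 1 = 70.
φ(167) = 167 − 1 = 166.
φ(509) = 509 − 1 = 508.
Since φ is multiplicative, φ(150880325) = 20 · 70 · 166 · 508 = 118059200.

118059200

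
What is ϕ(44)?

First factor: 44 = 2**2 × 11.
φ(44) = 44 · (1 − 1/2) · (1 − 1/11)
       = 44 · 10/22 = 20.

20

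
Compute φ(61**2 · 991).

3623400

φ(61^2) = 61^1·(61−1) = 61·60 = 3660.
φ(991) = 991 − 1 = 990.
Since φ is multiplicative, φ(3687511) = 3660 · 990 = 3623400.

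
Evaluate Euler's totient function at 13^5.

342732

φ(13^5) = 13^5 − 13^4 = 371293 − 28561 = 342732.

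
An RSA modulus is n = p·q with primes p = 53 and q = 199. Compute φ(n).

10296

φ(n) = (p − 1)(q − 1) = (53−1)(199−1) = 52·198 = 10296.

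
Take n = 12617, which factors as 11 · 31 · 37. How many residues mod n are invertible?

10800

φ(11) = 11 − 1 = 10.
φ(31) = 31 − 1 = 30.
φ(37) = 37 − 1 = 36.
Since φ is multiplicative, φ(12617) = 10 · 30 · 36 = 10800.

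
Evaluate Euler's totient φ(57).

36

Prime factorization: 57 = 3 · 19.
φ(57) = 57 · (1 − 1/3) · (1 − 1/19)
       = 57 · 36/57 = 36.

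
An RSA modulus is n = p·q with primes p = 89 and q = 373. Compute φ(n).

32736

For distinct primes, φ(pq) = (p−1)(q−1) = 88 × 372 = 32736.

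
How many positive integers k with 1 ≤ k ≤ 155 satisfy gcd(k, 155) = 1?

120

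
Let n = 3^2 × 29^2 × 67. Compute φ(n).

321552

φ(3^2) = 3^1·(3−1) = 3·2 = 6.
φ(29^2) = 29^1·(29−1) = 29·28 = 812.
φ(67) = 67 − 1 = 66.
Since φ is multiplicative, φ(507123) = 6 · 812 · 66 = 321552.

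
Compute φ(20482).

7560

First factor: 20482 = 2 · 7^2 · 11 · 19.
φ(20482) = 20482 · (1 − 1/2) · (1 − 1/7) · (1 − 1/11) · (1 − 1/19)
       = 20482 · 1080/2926 = 7560.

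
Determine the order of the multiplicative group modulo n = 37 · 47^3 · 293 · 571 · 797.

484648444488960

φ(37) = 37 − 1 = 36.
φ(47^3) = 47^3 − 47^2 = 103823 − 2209 = 101614.
φ(293) = 293 − 1 = 292.
φ(571) = 571 − 1 = 570.
φ(797) = 797 − 1 = 796.
Multiply: 36 · 101614 · 292 · 570 · 796 = 484648444488960.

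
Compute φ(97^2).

9312

φ(97^2) = 97^1·(97−1) = 97·96 = 9312.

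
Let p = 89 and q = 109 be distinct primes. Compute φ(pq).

9504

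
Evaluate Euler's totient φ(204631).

158400

204631 = 7 · 23 · 31 · 41.
φ(7) = 7 − 1 = 6.
φ(23) = 23 − 1 = 22.
φ(31) = 31 − 1 = 30.
φ(41) = 41 − 1 = 40.
φ(204631) = 6 × 22 × 30 × 40 = 158400.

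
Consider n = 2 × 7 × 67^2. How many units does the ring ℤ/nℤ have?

26532

φ(2) = 2 − 1 = 1.
φ(7) = 7 − 1 = 6.
φ(67^2) = 67^1·(67−1) = 67·66 = 4422.
Since φ is multiplicative, φ(62846) = 1 · 6 · 4422 = 26532.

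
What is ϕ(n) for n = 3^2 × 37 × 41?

8640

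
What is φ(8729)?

7056

First factor: 8729 = 7 · 29 · 43.
φ(8729) = 8729 · (1 − 1/7) · (1 − 1/29) · (1 − 1/43)
       = 8729 · 7056/8729 = 7056.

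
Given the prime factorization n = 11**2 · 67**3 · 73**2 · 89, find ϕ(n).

15073852273920

φ(17260187344763) = 17260187344763 · (1 − 1/11) · (1 − 1/67) · (1 − 1/73) · (1 − 1/89)
       = 17260187344763 · 4181760/4788289 = 15073852273920.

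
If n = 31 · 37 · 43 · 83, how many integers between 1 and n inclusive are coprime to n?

φ(31) = 31 − 1 = 30.
φ(37) = 37 − 1 = 36.
φ(43) = 43 − 1 = 42.
φ(83) = 83 − 1 = 82.
Since φ is multiplicative, φ(4093643) = 30 · 36 · 42 · 82 = 3719520.

3719520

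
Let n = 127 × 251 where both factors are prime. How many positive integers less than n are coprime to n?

31500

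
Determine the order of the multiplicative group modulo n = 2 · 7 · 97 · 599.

344448

φ(813442) = 813442 · (1 − 1/2) · (1 − 1/7) · (1 − 1/97) · (1 − 1/599)
       = 813442 · 344448/813442 = 344448.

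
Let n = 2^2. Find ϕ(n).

2

φ(2^2) = 2^1·(2−1) = 2·1 = 2.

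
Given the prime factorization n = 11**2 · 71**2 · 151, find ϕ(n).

φ(92104111) = 92104111 · (1 − 1/11) · (1 − 1/71) · (1 − 1/151)
       = 92104111 · 105000/117931 = 82005000.

82005000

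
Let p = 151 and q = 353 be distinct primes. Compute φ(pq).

φ(pq) = (p−1)(q−1) = 150 · 352 = 52800.

52800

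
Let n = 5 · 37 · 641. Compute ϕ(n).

92160

φ(118585) = 118585 · (1 − 1/5) · (1 − 1/37) · (1 − 1/641)
       = 118585 · 92160/118585 = 92160.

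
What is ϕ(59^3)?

201898

φ(205379) = 205379 · (1 − 1/59)
       = 205379 · 58/59 = 201898.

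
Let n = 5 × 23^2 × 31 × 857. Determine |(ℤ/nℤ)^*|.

φ(5) = 5 − 1 = 4.
φ(23^2) = 23^1·(23−1) = 23·22 = 506.
φ(31) = 31 − 1 = 30.
φ(857) = 857 − 1 = 856.
Multiply: 4 · 506 · 30 · 856 = 51976320.

51976320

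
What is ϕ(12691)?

First factor: 12691 = 7^3 * 37.
φ(7^3) = 7^3 − 7^2 = 343 − 49 = 294.
φ(37) = 37 − 1 = 36.
Since φ is multiplicative, φ(12691) = 294 · 36 = 10584.

10584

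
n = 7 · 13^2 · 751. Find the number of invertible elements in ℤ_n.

702000

φ(888433) = 888433 · (1 − 1/7) · (1 − 1/13) · (1 − 1/751)
       = 888433 · 54000/68341 = 702000.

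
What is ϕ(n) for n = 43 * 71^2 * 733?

φ(158887279) = 158887279 · (1 − 1/43) · (1 − 1/71) · (1 − 1/733)
       = 158887279 · 2152080/2237849 = 152797680.

152797680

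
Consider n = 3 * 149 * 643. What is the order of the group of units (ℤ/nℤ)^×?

190032

φ(3) = 3 − 1 = 2.
φ(149) = 149 − 1 = 148.
φ(643) = 643 − 1 = 642.
Since φ is multiplicative, φ(287421) = 2 · 148 · 642 = 190032.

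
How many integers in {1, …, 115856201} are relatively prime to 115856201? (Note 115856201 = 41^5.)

113030440

φ(41^5) = 41^4·(41−1) = 2825761·40 = 113030440.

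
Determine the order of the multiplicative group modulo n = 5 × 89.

φ(445) = 445 · (1 − 1/5) · (1 − 1/89)
       = 445 · 352/445 = 352.

352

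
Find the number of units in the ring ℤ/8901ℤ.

Prime factorization: 8901 = 3^2 * 23 * 43.
φ(3^2) = 3^2 − 3^1 = 9 − 3 = 6.
φ(23) = 23 − 1 = 22.
φ(43) = 43 − 1 = 42.
Since φ is multiplicative, φ(8901) = 6 · 22 · 42 = 5544.

5544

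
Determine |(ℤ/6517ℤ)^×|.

6517 = 7**3 · 19.
φ(6517) = 6517 · (1 − 1/7) · (1 − 1/19)
       = 6517 · 108/133 = 5292.

5292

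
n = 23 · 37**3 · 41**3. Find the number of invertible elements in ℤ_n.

72904835520

φ(23) = 23 − 1 = 22.
φ(37^3) = 37^3 − 37^2 = 50653 − 1369 = 49284.
φ(41^3) = 41^2·(41−1) = 1681·40 = 67240.
Since φ is multiplicative, φ(80294274499) = 22 · 49284 · 67240 = 72904835520.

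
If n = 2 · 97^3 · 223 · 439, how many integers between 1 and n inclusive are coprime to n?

φ(178695897362) = 178695897362 · (1 − 1/2) · (1 − 1/97) · (1 − 1/223) · (1 − 1/439)
       = 178695897362 · 9334656/18992018 = 87829778304.

87829778304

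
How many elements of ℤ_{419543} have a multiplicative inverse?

419543 = 17 × 23 × 29 × 37.
φ(17) = 17 − 1 = 16.
φ(23) = 23 − 1 = 22.
φ(29) = 29 − 1 = 28.
φ(37) = 37 − 1 = 36.
Multiply: 16 · 22 · 28 · 36 = 354816.

354816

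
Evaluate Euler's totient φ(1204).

504

1204 = 2^2 * 7 * 43.
φ(1204) = 1204 · (1 − 1/2) · (1 − 1/7) · (1 − 1/43)
       = 1204 · 252/602 = 504.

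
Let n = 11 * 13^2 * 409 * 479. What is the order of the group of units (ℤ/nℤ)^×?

304237440

φ(11) = 11 − 1 = 10.
φ(13^2) = 13^2 − 13^1 = 169 − 13 = 156.
φ(409) = 409 − 1 = 408.
φ(479) = 479 − 1 = 478.
φ(364198549) = 10 × 156 × 408 × 478 = 304237440.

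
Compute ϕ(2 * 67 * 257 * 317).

5339136

φ(2) = 2 − 1 = 1.
φ(67) = 67 − 1 = 66.
φ(257) = 257 − 1 = 256.
φ(317) = 317 − 1 = 316.
Multiply: 1 · 66 · 256 · 316 = 5339136.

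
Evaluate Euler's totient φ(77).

First factor: 77 = 7 · 11.
φ(77) = 77 · (1 − 1/7) · (1 − 1/11)
       = 77 · 60/77 = 60.

60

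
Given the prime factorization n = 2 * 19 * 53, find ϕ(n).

936

φ(2014) = 2014 · (1 − 1/2) · (1 − 1/19) · (1 − 1/53)
       = 2014 · 936/2014 = 936.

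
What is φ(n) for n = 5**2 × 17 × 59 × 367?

φ(5^2) = 5^1·(5−1) = 5·4 = 20.
φ(17) = 17 − 1 = 16.
φ(59) = 59 − 1 = 58.
φ(367) = 367 − 1 = 366.
φ(9202525) = 20 × 16 × 58 × 366 = 6792960.

6792960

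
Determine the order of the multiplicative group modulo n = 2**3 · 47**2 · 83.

φ(1466776) = 1466776 · (1 − 1/2) · (1 − 1/47) · (1 − 1/83)
       = 1466776 · 3772/7802 = 709136.

709136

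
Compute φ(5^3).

φ(5^3) = 5^2·(5−1) = 25·4 = 100.

100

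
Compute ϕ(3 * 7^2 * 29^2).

68208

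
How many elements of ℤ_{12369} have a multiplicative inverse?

6480

Prime factorization: 12369 = 3 × 7 × 19 × 31.
φ(3) = 3 − 1 = 2.
φ(7) = 7 − 1 = 6.
φ(19) = 19 − 1 = 18.
φ(31) = 31 − 1 = 30.
Multiply: 2 · 6 · 18 · 30 = 6480.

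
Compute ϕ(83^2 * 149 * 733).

φ(752395913) = 752395913 · (1 − 1/83) · (1 − 1/149) · (1 − 1/733)
       = 752395913 · 8883552/9065011 = 737334816.

737334816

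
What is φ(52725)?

52725 = 3 × 5^2 × 19 × 37.
φ(52725) = 52725 · (1 − 1/3) · (1 − 1/5) · (1 − 1/19) · (1 − 1/37)
       = 52725 · 5184/10545 = 25920.

25920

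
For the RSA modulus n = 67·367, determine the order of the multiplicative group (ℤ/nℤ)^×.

For distinct primes, φ(pq) = (p−1)(q−1) = 66 × 366 = 24156.

24156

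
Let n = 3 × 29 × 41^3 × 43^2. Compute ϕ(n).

φ(11086838823) = 11086838823 · (1 − 1/3) · (1 − 1/29) · (1 − 1/41) · (1 − 1/43)
       = 11086838823 · 94080/153381 = 6800384640.

6800384640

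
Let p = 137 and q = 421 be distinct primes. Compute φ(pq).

For distinct primes, φ(pq) = (p−1)(q−1) = 136 × 420 = 57120.

57120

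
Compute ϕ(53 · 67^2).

φ(53) = 53 − 1 = 52.
φ(67^2) = 67^2 − 67^1 = 4489 − 67 = 4422.
Multiply: 52 · 4422 = 229944.

229944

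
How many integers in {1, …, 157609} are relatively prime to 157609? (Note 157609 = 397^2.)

157212

φ(397^2) = 397^1·(397−1) = 397·396 = 157212.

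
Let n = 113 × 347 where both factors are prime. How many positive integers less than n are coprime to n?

38752

φ(pq) = (p−1)(q−1) = 112 · 346 = 38752.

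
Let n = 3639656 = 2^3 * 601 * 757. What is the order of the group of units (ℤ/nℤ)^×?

φ(2^3) = 2^2·(2−1) = 4·1 = 4.
φ(601) = 601 − 1 = 600.
φ(757) = 757 − 1 = 756.
φ(3639656) = 4 × 600 × 756 = 1814400.

1814400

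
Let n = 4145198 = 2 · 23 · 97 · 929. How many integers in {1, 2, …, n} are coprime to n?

1959936

φ(4145198) = 4145198 · (1 − 1/2) · (1 − 1/23) · (1 − 1/97) · (1 − 1/929)
       = 4145198 · 1959936/4145198 = 1959936.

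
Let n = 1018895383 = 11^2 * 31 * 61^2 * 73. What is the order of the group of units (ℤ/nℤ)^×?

φ(11^2) = 11^1·(11−1) = 11·10 = 110.
φ(31) = 31 − 1 = 30.
φ(61^2) = 61^1·(61−1) = 61·60 = 3660.
φ(73) = 73 − 1 = 72.
Since φ is multiplicative, φ(1018895383) = 110 · 30 · 3660 · 72 = 869616000.

869616000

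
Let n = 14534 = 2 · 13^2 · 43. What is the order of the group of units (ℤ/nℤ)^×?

6552

φ(2) = 2 − 1 = 1.
φ(13^2) = 13^2 − 13^1 = 169 − 13 = 156.
φ(43) = 43 − 1 = 42.
φ(14534) = 1 × 156 × 42 = 6552.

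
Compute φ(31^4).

893730

φ(31^4) = 31^3·(31−1) = 29791·30 = 893730.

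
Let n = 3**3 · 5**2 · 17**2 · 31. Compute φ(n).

φ(3^3) = 3^3 − 3^2 = 27 − 9 = 18.
φ(5^2) = 5^1·(5−1) = 5·4 = 20.
φ(17^2) = 17^2 − 17^1 = 289 − 17 = 272.
φ(31) = 31 − 1 = 30.
φ(6047325) = 18 × 20 × 272 × 30 = 2937600.

2937600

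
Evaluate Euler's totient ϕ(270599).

211680

Factor 270599: 270599 = 7 × 29 × 31 × 43.
φ(270599) = 270599 · (1 − 1/7) · (1 − 1/29) · (1 − 1/31) · (1 − 1/43)
       = 270599 · 211680/270599 = 211680.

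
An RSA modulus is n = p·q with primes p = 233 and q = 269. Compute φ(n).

62176

For distinct primes, φ(pq) = (p−1)(q−1) = 232 × 268 = 62176.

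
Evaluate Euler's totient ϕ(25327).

Factor 25327: 25327 = 19 × 31 × 43.
φ(19) = 19 − 1 = 18.
φ(31) = 31 − 1 = 30.
φ(43) = 43 − 1 = 42.
Since φ is multiplicative, φ(25327) = 18 · 30 · 42 = 22680.

22680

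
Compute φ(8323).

Prime factorization: 8323 = 7 · 29 · 41.
φ(8323) = 8323 · (1 − 1/7) · (1 − 1/29) · (1 − 1/41)
       = 8323 · 6720/8323 = 6720.

6720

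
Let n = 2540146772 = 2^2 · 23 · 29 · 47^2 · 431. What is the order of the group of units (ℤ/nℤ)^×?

φ(2540146772) = 2540146772 · (1 − 1/2) · (1 − 1/23) · (1 − 1/29) · (1 − 1/47) · (1 − 1/431)
       = 2540146772 · 12184480/27022838 = 1145341120.

1145341120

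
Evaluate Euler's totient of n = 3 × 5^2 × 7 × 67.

φ(35175) = 35175 · (1 − 1/3) · (1 − 1/5) · (1 − 1/7) · (1 − 1/67)
       = 35175 · 3168/7035 = 15840.

15840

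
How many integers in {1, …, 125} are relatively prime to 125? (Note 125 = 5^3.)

φ(125) = 125 · (1 − 1/5)
       = 125 · 4/5 = 100.

100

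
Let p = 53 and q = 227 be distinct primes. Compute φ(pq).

φ(12031) = 12031 · (1 − 1/53) · (1 − 1/227)
       = 12031 · 11752/12031 = 11752.

11752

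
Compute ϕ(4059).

2400

4059 = 3**2 · 11 · 41.
φ(3^2) = 3^1·(3−1) = 3·2 = 6.
φ(11) = 11 − 1 = 10.
φ(41) = 41 − 1 = 40.
φ(4059) = 6 × 10 × 40 = 2400.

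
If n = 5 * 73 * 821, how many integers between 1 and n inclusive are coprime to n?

φ(5) = 5 − 1 = 4.
φ(73) = 73 − 1 = 72.
φ(821) = 821 − 1 = 820.
Since φ is multiplicative, φ(299665) = 4 · 72 · 820 = 236160.

236160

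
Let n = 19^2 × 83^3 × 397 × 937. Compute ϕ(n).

71608928916096

φ(19^2) = 19^1·(19−1) = 19·18 = 342.
φ(83^3) = 83^3 − 83^2 = 571787 − 6889 = 564898.
φ(397) = 397 − 1 = 396.
φ(937) = 937 − 1 = 936.
φ(76784149237823) = 342 × 564898 × 396 × 936 = 71608928916096.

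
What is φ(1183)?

936

1183 = 7 * 13^2.
φ(1183) = 1183 · (1 − 1/7) · (1 − 1/13)
       = 1183 · 72/91 = 936.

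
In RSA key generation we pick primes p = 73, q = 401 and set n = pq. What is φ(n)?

φ(pq) = (p−1)(q−1) = 72 · 400 = 28800.

28800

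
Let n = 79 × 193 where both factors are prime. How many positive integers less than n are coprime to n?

14976

φ(15247) = 15247 · (1 − 1/79) · (1 − 1/193)
       = 15247 · 14976/15247 = 14976.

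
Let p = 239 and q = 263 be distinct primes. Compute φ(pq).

62356

φ(62857) = 62857 · (1 − 1/239) · (1 − 1/263)
       = 62857 · 62356/62857 = 62356.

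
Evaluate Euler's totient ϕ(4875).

4875 = 3 · 5^3 · 13.
φ(4875) = 4875 · (1 − 1/3) · (1 − 1/5) · (1 − 1/13)
       = 4875 · 96/195 = 2400.

2400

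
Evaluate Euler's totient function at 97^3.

903264

φ(97^3) = 97^3 − 97^2 = 912673 − 9409 = 903264.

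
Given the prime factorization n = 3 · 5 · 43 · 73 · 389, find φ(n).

φ(18316065) = 18316065 · (1 − 1/3) · (1 − 1/5) · (1 − 1/43) · (1 − 1/73) · (1 − 1/389)
       = 18316065 · 9386496/18316065 = 9386496.

9386496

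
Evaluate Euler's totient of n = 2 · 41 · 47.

1840

φ(2) = 2 − 1 = 1.
φ(41) = 41 − 1 = 40.
φ(47) = 47 − 1 = 46.
φ(3854) = 1 × 40 × 46 = 1840.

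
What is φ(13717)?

11760

First factor: 13717 = 11 · 29 · 43.
φ(13717) = 13717 · (1 − 1/11) · (1 − 1/29) · (1 − 1/43)
       = 13717 · 11760/13717 = 11760.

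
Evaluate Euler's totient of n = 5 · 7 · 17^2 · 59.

φ(596785) = 596785 · (1 − 1/5) · (1 − 1/7) · (1 − 1/17) · (1 − 1/59)
       = 596785 · 22272/35105 = 378624.

378624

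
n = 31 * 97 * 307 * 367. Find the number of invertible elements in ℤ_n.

φ(338795683) = 338795683 · (1 − 1/31) · (1 − 1/97) · (1 − 1/307) · (1 − 1/367)
       = 338795683 · 322548480/338795683 = 322548480.

322548480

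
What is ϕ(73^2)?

φ(5329) = 5329 · (1 − 1/73)
       = 5329 · 72/73 = 5256.

5256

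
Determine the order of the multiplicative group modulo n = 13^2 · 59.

9048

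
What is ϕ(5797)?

4800

First factor: 5797 = 11 · 17 · 31.
φ(11) = 11 − 1 = 10.
φ(17) = 17 − 1 = 16.
φ(31) = 31 − 1 = 30.
Multiply: 10 · 16 · 30 = 4800.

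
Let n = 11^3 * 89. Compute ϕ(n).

φ(118459) = 118459 · (1 − 1/11) · (1 − 1/89)
       = 118459 · 880/979 = 106480.

106480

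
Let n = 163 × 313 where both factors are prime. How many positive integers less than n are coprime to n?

50544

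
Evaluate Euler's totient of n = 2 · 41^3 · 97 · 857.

5525514240

φ(2) = 2 − 1 = 1.
φ(41^3) = 41^3 − 41^2 = 68921 − 1681 = 67240.
φ(97) = 97 − 1 = 96.
φ(857) = 857 − 1 = 856.
Since φ is multiplicative, φ(11458667618) = 1 · 67240 · 96 · 856 = 5525514240.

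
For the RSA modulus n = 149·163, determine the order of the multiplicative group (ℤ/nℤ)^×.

23976

φ(n) = (p − 1)(q − 1) = (149−1)(163−1) = 148·162 = 23976.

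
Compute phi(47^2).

2162

φ(47^2) = 47^2 − 47^1 = 2209 − 47 = 2162.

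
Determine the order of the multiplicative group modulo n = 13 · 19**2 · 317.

φ(1487681) = 1487681 · (1 − 1/13) · (1 − 1/19) · (1 − 1/317)
       = 1487681 · 68256/78299 = 1296864.

1296864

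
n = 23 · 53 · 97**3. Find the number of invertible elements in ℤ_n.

1033334016

φ(23) = 23 − 1 = 22.
φ(53) = 53 − 1 = 52.
φ(97^3) = 97^2·(97−1) = 9409·96 = 903264.
φ(1112548387) = 22 × 52 × 903264 = 1033334016.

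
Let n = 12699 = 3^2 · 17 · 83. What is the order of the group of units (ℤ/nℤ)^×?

7872

φ(12699) = 12699 · (1 − 1/3) · (1 − 1/17) · (1 − 1/83)
       = 12699 · 2624/4233 = 7872.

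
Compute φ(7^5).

φ(7^5) = 7^4·(7−1) = 2401·6 = 14406.

14406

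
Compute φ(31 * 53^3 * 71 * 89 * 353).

9501664972800

φ(10294668428509) = 10294668428509 · (1 − 1/31) · (1 − 1/53) · (1 − 1/71) · (1 − 1/89) · (1 − 1/353)
       = 10294668428509 · 3382579200/3664887301 = 9501664972800.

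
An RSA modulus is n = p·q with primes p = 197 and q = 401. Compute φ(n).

For distinct primes, φ(pq) = (p−1)(q−1) = 196 × 400 = 78400.

78400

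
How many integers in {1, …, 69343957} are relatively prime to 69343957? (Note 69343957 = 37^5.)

67469796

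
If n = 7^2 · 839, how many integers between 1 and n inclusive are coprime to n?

35196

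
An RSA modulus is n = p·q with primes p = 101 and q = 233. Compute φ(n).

23200

φ(23533) = 23533 · (1 − 1/101) · (1 − 1/233)
       = 23533 · 23200/23533 = 23200.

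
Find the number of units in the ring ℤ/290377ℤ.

241920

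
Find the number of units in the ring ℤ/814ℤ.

Prime factorization: 814 = 2 * 11 * 37.
φ(814) = 814 · (1 − 1/2) · (1 − 1/11) · (1 − 1/37)
       = 814 · 360/814 = 360.

360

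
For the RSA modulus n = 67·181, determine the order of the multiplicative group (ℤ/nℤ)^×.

φ(n) = (p − 1)(q − 1) = (67−1)(181−1) = 66·180 = 11880.

11880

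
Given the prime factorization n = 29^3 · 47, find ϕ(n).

φ(29^3) = 29^2·(29−1) = 841·28 = 23548.
φ(47) = 47 − 1 = 46.
Since φ is multiplicative, φ(1146283) = 23548 · 46 = 1083208.

1083208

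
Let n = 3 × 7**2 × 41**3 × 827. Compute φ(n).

φ(3) = 3 − 1 = 2.
φ(7^2) = 7^2 − 7^1 = 49 − 7 = 42.
φ(41^3) = 41^3 − 41^2 = 68921 − 1681 = 67240.
φ(827) = 827 − 1 = 826.
Since φ is multiplicative, φ(8378657049) = 2 · 42 · 67240 · 826 = 4665380160.

4665380160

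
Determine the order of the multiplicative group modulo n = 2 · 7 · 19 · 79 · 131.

φ(2752834) = 2752834 · (1 − 1/2) · (1 − 1/7) · (1 − 1/19) · (1 − 1/79) · (1 − 1/131)
       = 2752834 · 1095120/2752834 = 1095120.

1095120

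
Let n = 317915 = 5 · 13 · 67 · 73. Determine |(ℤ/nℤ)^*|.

228096

φ(317915) = 317915 · (1 − 1/5) · (1 − 1/13) · (1 − 1/67) · (1 − 1/73)
       = 317915 · 228096/317915 = 228096.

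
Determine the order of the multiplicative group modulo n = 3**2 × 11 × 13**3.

φ(217503) = 217503 · (1 − 1/3) · (1 − 1/11) · (1 − 1/13)
       = 217503 · 240/429 = 121680.

121680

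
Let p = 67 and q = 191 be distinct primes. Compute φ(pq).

φ(n) = (p − 1)(q − 1) = (67−1)(191−1) = 66·190 = 12540.

12540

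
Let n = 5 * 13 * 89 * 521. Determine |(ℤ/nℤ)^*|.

2196480

φ(3013985) = 3013985 · (1 − 1/5) · (1 − 1/13) · (1 − 1/89) · (1 − 1/521)
       = 3013985 · 2196480/3013985 = 2196480.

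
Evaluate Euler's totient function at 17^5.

1336336

φ(17^5) = 17^4·(17−1) = 83521·16 = 1336336.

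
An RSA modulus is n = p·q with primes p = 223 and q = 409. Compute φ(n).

φ(91207) = 91207 · (1 − 1/223) · (1 − 1/409)
       = 91207 · 90576/91207 = 90576.

90576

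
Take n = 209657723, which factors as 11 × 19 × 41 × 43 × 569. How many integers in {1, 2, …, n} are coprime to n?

171763200

φ(209657723) = 209657723 · (1 − 1/11) · (1 − 1/19) · (1 − 1/41) · (1 − 1/43) · (1 − 1/569)
       = 209657723 · 171763200/209657723 = 171763200.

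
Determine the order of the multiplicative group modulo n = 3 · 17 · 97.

φ(4947) = 4947 · (1 − 1/3) · (1 − 1/17) · (1 − 1/97)
       = 4947 · 3072/4947 = 3072.

3072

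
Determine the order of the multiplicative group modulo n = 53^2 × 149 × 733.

φ(306790553) = 306790553 · (1 − 1/53) · (1 − 1/149) · (1 − 1/733)
       = 306790553 · 5633472/5788501 = 298574016.

298574016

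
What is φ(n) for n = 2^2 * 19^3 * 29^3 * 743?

227074117536

φ(497168496772) = 497168496772 · (1 − 1/2) · (1 − 1/19) · (1 − 1/29) · (1 − 1/743)
       = 497168496772 · 373968/818786 = 227074117536.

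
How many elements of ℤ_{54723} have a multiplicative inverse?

32256

Factor 54723: 54723 = 3 * 17 * 29 * 37.
φ(54723) = 54723 · (1 − 1/3) · (1 − 1/17) · (1 − 1/29) · (1 − 1/37)
       = 54723 · 32256/54723 = 32256.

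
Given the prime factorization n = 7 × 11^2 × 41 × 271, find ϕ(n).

φ(9411017) = 9411017 · (1 − 1/7) · (1 − 1/11) · (1 − 1/41) · (1 − 1/271)
       = 9411017 · 648000/855547 = 7128000.

7128000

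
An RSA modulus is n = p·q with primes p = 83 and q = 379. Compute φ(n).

30996

For distinct primes, φ(pq) = (p−1)(q−1) = 82 × 378 = 30996.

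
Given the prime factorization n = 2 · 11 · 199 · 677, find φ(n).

φ(2) = 2 − 1 = 1.
φ(11) = 11 − 1 = 10.
φ(199) = 199 − 1 = 198.
φ(677) = 677 − 1 = 676.
Since φ is multiplicative, φ(2963906) = 1 · 10 · 198 · 676 = 1338480.

1338480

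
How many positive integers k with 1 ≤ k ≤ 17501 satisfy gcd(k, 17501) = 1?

15120

Prime factorization: 17501 = 11 * 37 * 43.
φ(17501) = 17501 · (1 − 1/11) · (1 − 1/37) · (1 − 1/43)
       = 17501 · 15120/17501 = 15120.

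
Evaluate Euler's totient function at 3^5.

162

φ(3^5) = 3^5 − 3^4 = 243 − 81 = 162.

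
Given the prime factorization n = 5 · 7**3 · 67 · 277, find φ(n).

φ(5) = 5 − 1 = 4.
φ(7^3) = 7^3 − 7^2 = 343 − 49 = 294.
φ(67) = 67 − 1 = 66.
φ(277) = 277 − 1 = 276.
φ(31828685) = 4 × 294 × 66 × 276 = 21422016.

21422016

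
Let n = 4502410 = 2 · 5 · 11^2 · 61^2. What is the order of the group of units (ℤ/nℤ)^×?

φ(4502410) = 4502410 · (1 − 1/2) · (1 − 1/5) · (1 − 1/11) · (1 − 1/61)
       = 4502410 · 2400/6710 = 1610400.

1610400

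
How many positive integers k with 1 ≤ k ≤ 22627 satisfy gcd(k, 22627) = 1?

19360

First factor: 22627 = 11**3 · 17.
φ(11^3) = 11^3 − 11^2 = 1331 − 121 = 1210.
φ(17) = 17 − 1 = 16.
Multiply: 1210 · 16 = 19360.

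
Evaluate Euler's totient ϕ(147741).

First factor: 147741 = 3 · 11^3 · 37.
φ(147741) = 147741 · (1 − 1/3) · (1 − 1/11) · (1 − 1/37)
       = 147741 · 720/1221 = 87120.

87120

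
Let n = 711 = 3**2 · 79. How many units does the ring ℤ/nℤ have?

468

φ(3^2) = 3^1·(3−1) = 3·2 = 6.
φ(79) = 79 − 1 = 78.
φ(711) = 6 × 78 = 468.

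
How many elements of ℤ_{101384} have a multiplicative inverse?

101384 = 2^3 · 19 · 23 · 29.
φ(101384) = 101384 · (1 − 1/2) · (1 − 1/19) · (1 − 1/23) · (1 − 1/29)
       = 101384 · 11088/25346 = 44352.

44352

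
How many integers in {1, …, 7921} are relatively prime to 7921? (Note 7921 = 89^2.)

φ(7921) = 7921 · (1 − 1/89)
       = 7921 · 88/89 = 7832.

7832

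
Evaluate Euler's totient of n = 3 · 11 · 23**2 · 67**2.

44750640

φ(78364473) = 78364473 · (1 − 1/3) · (1 − 1/11) · (1 − 1/23) · (1 − 1/67)
       = 78364473 · 29040/50853 = 44750640.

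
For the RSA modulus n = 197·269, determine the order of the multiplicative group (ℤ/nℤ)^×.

52528

φ(197) = 197 − 1 = 196.
φ(269) = 269 − 1 = 268.
Multiply: 196 · 268 = 52528.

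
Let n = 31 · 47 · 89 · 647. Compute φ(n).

φ(83898431) = 83898431 · (1 − 1/31) · (1 − 1/47) · (1 − 1/89) · (1 − 1/647)
       = 83898431 · 78450240/83898431 = 78450240.

78450240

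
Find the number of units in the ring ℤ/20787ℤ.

First factor: 20787 = 3 · 13^2 · 41.
φ(3) = 3 − 1 = 2.
φ(13^2) = 13^1·(13−1) = 13·12 = 156.
φ(41) = 41 − 1 = 40.
Multiply: 2 · 156 · 40 = 12480.

12480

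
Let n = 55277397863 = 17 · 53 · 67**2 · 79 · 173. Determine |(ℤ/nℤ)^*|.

φ(55277397863) = 55277397863 · (1 − 1/17) · (1 − 1/53) · (1 − 1/67) · (1 − 1/79) · (1 − 1/173)
       = 55277397863 · 736699392/825035789 = 49358859264.

49358859264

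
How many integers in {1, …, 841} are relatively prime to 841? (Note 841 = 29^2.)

φ(841) = 841 · (1 − 1/29)
       = 841 · 28/29 = 812.

812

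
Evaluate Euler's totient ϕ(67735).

Factor 67735: 67735 = 5 · 19 · 23 · 31.
φ(5) = 5 − 1 = 4.
φ(19) = 19 − 1 = 18.
φ(23) = 23 − 1 = 22.
φ(31) = 31 − 1 = 30.
φ(67735) = 4 × 18 × 22 × 30 = 47520.

47520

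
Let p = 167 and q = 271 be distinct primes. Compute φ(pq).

44820

φ(167) = 167 − 1 = 166.
φ(271) = 271 − 1 = 270.
Multiply: 166 · 270 = 44820.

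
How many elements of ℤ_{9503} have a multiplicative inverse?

8064

9503 = 13 * 17 * 43.
φ(9503) = 9503 · (1 − 1/13) · (1 − 1/17) · (1 − 1/43)
       = 9503 · 8064/9503 = 8064.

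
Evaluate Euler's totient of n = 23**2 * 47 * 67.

φ(23^2) = 23^1·(23−1) = 23·22 = 506.
φ(47) = 47 − 1 = 46.
φ(67) = 67 − 1 = 66.
Multiply: 506 · 46 · 66 = 1536216.

1536216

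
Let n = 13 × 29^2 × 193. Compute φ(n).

φ(13) = 13 − 1 = 12.
φ(29^2) = 29^1·(29−1) = 29·28 = 812.
φ(193) = 193 − 1 = 192.
Since φ is multiplicative, φ(2110069) = 12 · 812 · 192 = 1870848.

1870848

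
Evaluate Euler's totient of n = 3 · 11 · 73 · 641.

921600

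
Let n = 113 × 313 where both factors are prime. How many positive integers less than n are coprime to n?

34944

φ(pq) = (p−1)(q−1) = 112 · 312 = 34944.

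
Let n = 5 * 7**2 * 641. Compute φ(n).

φ(157045) = 157045 · (1 − 1/5) · (1 − 1/7) · (1 − 1/641)
       = 157045 · 15360/22435 = 107520.

107520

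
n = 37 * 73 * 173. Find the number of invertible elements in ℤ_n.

445824

φ(37) = 37 − 1 = 36.
φ(73) = 73 − 1 = 72.
φ(173) = 173 − 1 = 172.
Since φ is multiplicative, φ(467273) = 36 · 72 · 172 = 445824.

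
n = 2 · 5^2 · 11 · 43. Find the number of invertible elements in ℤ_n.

8400

φ(2) = 2 − 1 = 1.
φ(5^2) = 5^2 − 5^1 = 25 − 5 = 20.
φ(11) = 11 − 1 = 10.
φ(43) = 43 − 1 = 42.
Multiply: 1 · 20 · 10 · 42 = 8400.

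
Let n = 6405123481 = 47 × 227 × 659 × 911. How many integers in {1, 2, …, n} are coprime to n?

φ(6405123481) = 6405123481 · (1 − 1/47) · (1 − 1/227) · (1 − 1/659) · (1 − 1/911)
       = 6405123481 · 6224916880/6405123481 = 6224916880.

6224916880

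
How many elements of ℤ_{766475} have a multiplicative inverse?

554400

First factor: 766475 = 5^2 * 23 * 31 * 43.
φ(5^2) = 5^2 − 5^1 = 25 − 5 = 20.
φ(23) = 23 − 1 = 22.
φ(31) = 31 − 1 = 30.
φ(43) = 43 − 1 = 42.
Since φ is multiplicative, φ(766475) = 20 · 22 · 30 · 42 = 554400.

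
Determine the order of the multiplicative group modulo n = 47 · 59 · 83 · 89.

19252288

φ(47) = 47 − 1 = 46.
φ(59) = 59 − 1 = 58.
φ(83) = 83 − 1 = 82.
φ(89) = 89 − 1 = 88.
Since φ is multiplicative, φ(20484151) = 46 · 58 · 82 · 88 = 19252288.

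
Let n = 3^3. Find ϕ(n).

18

φ(27) = 27 · (1 − 1/3)
       = 27 · 2/3 = 18.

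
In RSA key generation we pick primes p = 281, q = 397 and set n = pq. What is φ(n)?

110880

For distinct primes, φ(pq) = (p−1)(q−1) = 280 × 396 = 110880.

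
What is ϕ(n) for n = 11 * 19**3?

φ(11) = 11 − 1 = 10.
φ(19^3) = 19^3 − 19^2 = 6859 − 361 = 6498.
φ(75449) = 10 × 6498 = 64980.

64980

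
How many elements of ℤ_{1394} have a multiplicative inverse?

1394 = 2 · 17 · 41.
φ(1394) = 1394 · (1 − 1/2) · (1 − 1/17) · (1 − 1/41)
       = 1394 · 640/1394 = 640.

640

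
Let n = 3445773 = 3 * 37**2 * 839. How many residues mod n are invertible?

φ(3445773) = 3445773 · (1 − 1/3) · (1 − 1/37) · (1 − 1/839)
       = 3445773 · 60336/93129 = 2232432.

2232432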